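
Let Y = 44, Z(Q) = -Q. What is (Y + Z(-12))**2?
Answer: 3136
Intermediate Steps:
(Y + Z(-12))**2 = (44 - 1*(-12))**2 = (44 + 12)**2 = 56**2 = 3136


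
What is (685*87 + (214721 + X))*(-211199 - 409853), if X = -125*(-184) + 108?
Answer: -184715770048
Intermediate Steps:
X = 23108 (X = 23000 + 108 = 23108)
(685*87 + (214721 + X))*(-211199 - 409853) = (685*87 + (214721 + 23108))*(-211199 - 409853) = (59595 + 237829)*(-621052) = 297424*(-621052) = -184715770048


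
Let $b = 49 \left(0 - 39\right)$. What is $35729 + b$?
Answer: $33818$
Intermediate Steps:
$b = -1911$ ($b = 49 \left(-39\right) = -1911$)
$35729 + b = 35729 - 1911 = 33818$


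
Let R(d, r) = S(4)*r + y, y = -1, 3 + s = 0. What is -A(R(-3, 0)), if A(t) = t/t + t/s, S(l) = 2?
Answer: -4/3 ≈ -1.3333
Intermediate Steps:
s = -3 (s = -3 + 0 = -3)
R(d, r) = -1 + 2*r (R(d, r) = 2*r - 1 = -1 + 2*r)
A(t) = 1 - t/3 (A(t) = t/t + t/(-3) = 1 + t*(-⅓) = 1 - t/3)
-A(R(-3, 0)) = -(1 - (-1 + 2*0)/3) = -(1 - (-1 + 0)/3) = -(1 - ⅓*(-1)) = -(1 + ⅓) = -1*4/3 = -4/3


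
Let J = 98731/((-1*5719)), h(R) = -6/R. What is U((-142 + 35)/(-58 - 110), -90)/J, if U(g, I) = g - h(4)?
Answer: -293303/2369544 ≈ -0.12378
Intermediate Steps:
U(g, I) = 3/2 + g (U(g, I) = g - (-6)/4 = g - 1*(-3/2) = g + 3/2 = 3/2 + g)
J = -98731/5719 (J = 98731/(-5719) = 98731*(-1/5719) = -98731/5719 ≈ -17.264)
U((-142 + 35)/(-58 - 110), -90)/J = (3/2 + (-142 + 35)/(-58 - 110))/(-98731/5719) = (3/2 - 107/(-168))*(-5719/98731) = (3/2 - 107*(-1/168))*(-5719/98731) = (3/2 + 107/168)*(-5719/98731) = (359/168)*(-5719/98731) = -293303/2369544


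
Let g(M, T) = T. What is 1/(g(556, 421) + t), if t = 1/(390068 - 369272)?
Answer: 20796/8755117 ≈ 0.0023753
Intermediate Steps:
t = 1/20796 ≈ 4.8086e-5
1/(g(556, 421) + t) = 1/(421 + 1/20796) = 1/(8755117/20796) = 20796/8755117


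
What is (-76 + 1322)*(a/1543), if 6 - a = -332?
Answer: 421148/1543 ≈ 272.94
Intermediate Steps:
a = 338 (a = 6 - 1*(-332) = 6 + 332 = 338)
(-76 + 1322)*(a/1543) = (-76 + 1322)*(338/1543) = 1246*(338*(1/1543)) = 1246*(338/1543) = 421148/1543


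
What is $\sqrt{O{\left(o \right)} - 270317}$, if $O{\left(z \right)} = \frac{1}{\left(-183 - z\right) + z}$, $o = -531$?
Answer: $\frac{2 i \sqrt{2263161549}}{183} \approx 519.92 i$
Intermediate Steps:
$O{\left(z \right)} = - \frac{1}{183}$ ($O{\left(z \right)} = \frac{1}{-183} = - \frac{1}{183}$)
$\sqrt{O{\left(o \right)} - 270317} = \sqrt{- \frac{1}{183} - 270317} = \sqrt{- \frac{49468012}{183}} = \frac{2 i \sqrt{2263161549}}{183}$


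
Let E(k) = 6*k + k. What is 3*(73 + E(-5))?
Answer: 114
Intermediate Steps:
E(k) = 7*k
3*(73 + E(-5)) = 3*(73 + 7*(-5)) = 3*(73 - 35) = 3*38 = 114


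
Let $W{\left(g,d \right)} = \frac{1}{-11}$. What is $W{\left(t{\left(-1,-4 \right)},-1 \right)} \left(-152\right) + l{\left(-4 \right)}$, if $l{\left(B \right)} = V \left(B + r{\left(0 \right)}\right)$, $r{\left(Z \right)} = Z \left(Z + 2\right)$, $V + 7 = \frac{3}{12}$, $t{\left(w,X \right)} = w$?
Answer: $\frac{449}{11} \approx 40.818$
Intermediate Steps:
$V = - \frac{27}{4}$ ($V = -7 + \frac{3}{12} = -7 + 3 \cdot \frac{1}{12} = -7 + \frac{1}{4} = - \frac{27}{4} \approx -6.75$)
$W{\left(g,d \right)} = - \frac{1}{11}$
$r{\left(Z \right)} = Z \left(2 + Z\right)$
$l{\left(B \right)} = - \frac{27 B}{4}$ ($l{\left(B \right)} = - \frac{27 \left(B + 0 \left(2 + 0\right)\right)}{4} = - \frac{27 \left(B + 0 \cdot 2\right)}{4} = - \frac{27 \left(B + 0\right)}{4} = - \frac{27 B}{4}$)
$W{\left(t{\left(-1,-4 \right)},-1 \right)} \left(-152\right) + l{\left(-4 \right)} = \left(- \frac{1}{11}\right) \left(-152\right) - -27 = \frac{152}{11} + 27 = \frac{449}{11}$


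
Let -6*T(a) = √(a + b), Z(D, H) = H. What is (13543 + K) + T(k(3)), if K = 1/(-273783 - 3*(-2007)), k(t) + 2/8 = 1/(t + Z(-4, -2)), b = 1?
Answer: 3626300765/267762 - √7/12 ≈ 13543.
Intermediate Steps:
k(t) = -¼ + 1/(-2 + t) (k(t) = -¼ + 1/(t - 2) = -¼ + 1/(-2 + t))
T(a) = -√(1 + a)/6 (T(a) = -√(a + 1)/6 = -√(1 + a)/6)
K = -1/267762 (K = 1/(-273783 + 6021) = 1/(-267762) = -1/267762 ≈ -3.7347e-6)
(13543 + K) + T(k(3)) = (13543 - 1/267762) - √(1 + (6 - 1*3)/(4*(-2 + 3)))/6 = 3626300765/267762 - √(1 + (¼)*(6 - 3)/1)/6 = 3626300765/267762 - √(1 + (¼)*1*3)/6 = 3626300765/267762 - √(1 + ¾)/6 = 3626300765/267762 - √7/12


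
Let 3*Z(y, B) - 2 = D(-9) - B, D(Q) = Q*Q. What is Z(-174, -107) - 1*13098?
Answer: -39104/3 ≈ -13035.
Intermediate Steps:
D(Q) = Q**2
Z(y, B) = 83/3 - B/3 (Z(y, B) = 2/3 + ((-9)**2 - B)/3 = 2/3 + (81 - B)/3 = 2/3 + (27 - B/3) = 83/3 - B/3)
Z(-174, -107) - 1*13098 = (83/3 - 1/3*(-107)) - 1*13098 = (83/3 + 107/3) - 13098 = 190/3 - 13098 = -39104/3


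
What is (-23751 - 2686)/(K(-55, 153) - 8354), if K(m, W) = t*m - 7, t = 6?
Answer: 26437/8691 ≈ 3.0419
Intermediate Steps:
K(m, W) = -7 + 6*m (K(m, W) = 6*m - 7 = -7 + 6*m)
(-23751 - 2686)/(K(-55, 153) - 8354) = (-23751 - 2686)/((-7 + 6*(-55)) - 8354) = -26437/((-7 - 330) - 8354) = -26437/(-337 - 8354) = -26437/(-8691) = -26437*(-1/8691) = 26437/8691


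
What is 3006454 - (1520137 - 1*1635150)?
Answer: 3121467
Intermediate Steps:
3006454 - (1520137 - 1*1635150) = 3006454 - (1520137 - 1635150) = 3006454 - 1*(-115013) = 3006454 + 115013 = 3121467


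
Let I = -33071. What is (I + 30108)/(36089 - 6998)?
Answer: -2963/29091 ≈ -0.10185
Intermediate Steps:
(I + 30108)/(36089 - 6998) = (-33071 + 30108)/(36089 - 6998) = -2963/29091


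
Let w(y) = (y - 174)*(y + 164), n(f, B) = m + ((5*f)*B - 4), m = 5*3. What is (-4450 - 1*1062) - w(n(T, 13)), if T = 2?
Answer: 4553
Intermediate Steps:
m = 15
n(f, B) = 11 + 5*B*f (n(f, B) = 15 + ((5*f)*B - 4) = 15 + (5*B*f - 4) = 15 + (-4 + 5*B*f) = 11 + 5*B*f)
w(y) = (-174 + y)*(164 + y)
(-4450 - 1*1062) - w(n(T, 13)) = (-4450 - 1*1062) - (-28536 + (11 + 5*13*2)² - 10*(11 + 5*13*2)) = (-4450 - 1062) - (-28536 + (11 + 130)² - 10*(11 + 130)) = -5512 - (-28536 + 141² - 10*141) = -5512 - (-28536 + 19881 - 1410) = -5512 - 1*(-10065) = -5512 + 10065 = 4553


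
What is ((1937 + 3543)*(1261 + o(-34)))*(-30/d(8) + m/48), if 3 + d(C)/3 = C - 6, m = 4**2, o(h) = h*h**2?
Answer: -2154248280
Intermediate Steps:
o(h) = h**3
m = 16
d(C) = -27 + 3*C (d(C) = -9 + 3*(C - 6) = -9 + 3*(-6 + C) = -9 + (-18 + 3*C) = -27 + 3*C)
((1937 + 3543)*(1261 + o(-34)))*(-30/d(8) + m/48) = ((1937 + 3543)*(1261 + (-34)**3))*(-30/(-27 + 3*8) + 16/48) = (5480*(1261 - 39304))*(-30/(-27 + 24) + 16*(1/48)) = (5480*(-38043))*(-30/(-3) + 1/3) = -208475640*(-30*(-1/3) + 1/3) = -208475640*(10 + 1/3) = -208475640*31/3 = -2154248280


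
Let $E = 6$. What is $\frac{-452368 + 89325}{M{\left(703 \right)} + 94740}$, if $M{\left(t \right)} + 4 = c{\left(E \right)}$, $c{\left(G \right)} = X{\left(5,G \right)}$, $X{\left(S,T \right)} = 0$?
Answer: $- \frac{363043}{94736} \approx -3.8322$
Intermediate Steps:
$c{\left(G \right)} = 0$
$M{\left(t \right)} = -4$ ($M{\left(t \right)} = -4 + 0 = -4$)
$\frac{-452368 + 89325}{M{\left(703 \right)} + 94740} = \frac{-452368 + 89325}{-4 + 94740} = - \frac{363043}{94736}$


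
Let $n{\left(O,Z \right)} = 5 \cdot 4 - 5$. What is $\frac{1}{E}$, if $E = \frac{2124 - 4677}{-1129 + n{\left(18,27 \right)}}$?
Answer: $\frac{1114}{2553} \approx 0.43635$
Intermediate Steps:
$n{\left(O,Z \right)} = 15$ ($n{\left(O,Z \right)} = 20 - 5 = 15$)
$E = \frac{2553}{1114}$ ($E = \frac{2124 - 4677}{-1129 + 15} = - \frac{2553}{-1114} = \left(-2553\right) \left(- \frac{1}{1114}\right) = \frac{2553}{1114} \approx 2.2917$)
$\frac{1}{E} = \frac{1}{\frac{2553}{1114}} = \frac{1114}{2553}$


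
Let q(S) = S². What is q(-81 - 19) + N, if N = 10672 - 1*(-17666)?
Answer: 38338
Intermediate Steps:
N = 28338 (N = 10672 + 17666 = 28338)
q(-81 - 19) + N = (-81 - 19)² + 28338 = (-100)² + 28338 = 10000 + 28338 = 38338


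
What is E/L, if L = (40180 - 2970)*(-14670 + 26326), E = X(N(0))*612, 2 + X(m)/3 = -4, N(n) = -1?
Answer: -1377/54214970 ≈ -2.5399e-5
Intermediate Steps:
X(m) = -18 (X(m) = -6 + 3*(-4) = -6 - 12 = -18)
E = -11016 (E = -18*612 = -11016)
L = 433719760 (L = 37210*11656 = 433719760)
E/L = -11016/433719760 = -11016*1/433719760 = -1377/54214970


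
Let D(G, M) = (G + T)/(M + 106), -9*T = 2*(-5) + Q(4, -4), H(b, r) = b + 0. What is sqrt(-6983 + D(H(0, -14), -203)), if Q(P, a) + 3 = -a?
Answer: 26*I*sqrt(97194)/97 ≈ 83.564*I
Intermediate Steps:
Q(P, a) = -3 - a
H(b, r) = b
T = 1 (T = -(2*(-5) + (-3 - 1*(-4)))/9 = -(-10 + (-3 + 4))/9 = -(-10 + 1)/9 = -1/9*(-9) = 1)
D(G, M) = (1 + G)/(106 + M) (D(G, M) = (G + 1)/(M + 106) = (1 + G)/(106 + M))
sqrt(-6983 + D(H(0, -14), -203)) = sqrt(-6983 + (1 + 0)/(106 - 203)) = sqrt(-6983 + 1/(-97)) = sqrt(-6983 - 1/97*1) = sqrt(-6983 - 1/97) = sqrt(-677352/97) = 26*I*sqrt(97194)/97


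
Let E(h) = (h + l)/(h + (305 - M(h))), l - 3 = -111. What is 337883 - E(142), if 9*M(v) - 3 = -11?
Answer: 1362006067/4031 ≈ 3.3788e+5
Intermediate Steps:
l = -108 (l = 3 - 111 = -108)
M(v) = -8/9 (M(v) = 1/3 + (1/9)*(-11) = 1/3 - 11/9 = -8/9)
E(h) = (-108 + h)/(2753/9 + h) (E(h) = (h - 108)/(h + (305 - 1*(-8/9))) = (-108 + h)/(h + (305 + 8/9)) = (-108 + h)/(h + 2753/9) = (-108 + h)/(2753/9 + h))
337883 - E(142) = 337883 - 9*(-108 + 142)/(2753 + 9*142) = 337883 - 9*34/(2753 + 1278) = 337883 - 9*34/4031 = 337883 - 1*306/4031 = 337883 - 306/4031 = 1362006067/4031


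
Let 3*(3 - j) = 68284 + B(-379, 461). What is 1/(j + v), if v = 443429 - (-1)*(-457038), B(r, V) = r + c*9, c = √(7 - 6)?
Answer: -1/36244 ≈ -2.7591e-5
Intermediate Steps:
c = 1 (c = √1 = 1)
B(r, V) = 9 + r (B(r, V) = r + 1*9 = r + 9 = 9 + r)
v = -13609 (v = 443429 - 1*457038 = 443429 - 457038 = -13609)
j = -22635 (j = 3 - (68284 + (9 - 379))/3 = 3 - (68284 - 370)/3 = 3 - ⅓*67914 = 3 - 22638 = -22635)
1/(j + v) = 1/(-22635 - 13609) = 1/(-36244) = -1/36244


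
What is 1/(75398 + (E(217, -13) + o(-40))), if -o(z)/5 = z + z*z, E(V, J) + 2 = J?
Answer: 1/67583 ≈ 1.4797e-5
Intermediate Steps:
E(V, J) = -2 + J
o(z) = -5*z - 5*z² (o(z) = -5*(z + z*z) = -5*(z + z²) = -5*z - 5*z²)
1/(75398 + (E(217, -13) + o(-40))) = 1/(75398 + ((-2 - 13) - 5*(-40)*(1 - 40))) = 1/(75398 + (-15 - 5*(-40)*(-39))) = 1/(75398 + (-15 - 7800)) = 1/(75398 - 7815) = 1/67583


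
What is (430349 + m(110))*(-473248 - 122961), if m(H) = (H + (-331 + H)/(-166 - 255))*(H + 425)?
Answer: -122861393185926/421 ≈ -2.9183e+11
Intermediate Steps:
m(H) = (425 + H)*(331/421 + 420*H/421) (m(H) = (H + (-331 + H)/(-421))*(425 + H) = (H + (-331 + H)*(-1/421))*(425 + H) = (H + (331/421 - H/421))*(425 + H) = (331/421 + 420*H/421)*(425 + H) = (425 + H)*(331/421 + 420*H/421))
(430349 + m(110))*(-473248 - 122961) = (430349 + (140675/421 + (420/421)*110² + (178831/421)*110))*(-473248 - 122961) = (430349 + (140675/421 + (420/421)*12100 + 19671410/421))*(-596209) = (430349 + (140675/421 + 5082000/421 + 19671410/421))*(-596209) = (430349 + 24894085/421)*(-596209) = (206071014/421)*(-596209) = -122861393185926/421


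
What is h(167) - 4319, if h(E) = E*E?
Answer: 23570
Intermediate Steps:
h(E) = E**2
h(167) - 4319 = 167**2 - 4319 = 27889 - 4319 = 23570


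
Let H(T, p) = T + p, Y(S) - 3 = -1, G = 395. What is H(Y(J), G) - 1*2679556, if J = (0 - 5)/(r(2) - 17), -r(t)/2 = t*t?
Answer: -2679159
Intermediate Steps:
r(t) = -2*t² (r(t) = -2*t*t = -2*t²)
J = ⅕ (J = (0 - 5)/(-2*2² - 17) = -5/(-2*4 - 17) = -5/(-8 - 17) = -5/(-25) = -5*(-1/25) = ⅕ ≈ 0.20000)
Y(S) = 2 (Y(S) = 3 - 1 = 2)
H(Y(J), G) - 1*2679556 = (2 + 395) - 1*2679556 = 397 - 2679556 = -2679159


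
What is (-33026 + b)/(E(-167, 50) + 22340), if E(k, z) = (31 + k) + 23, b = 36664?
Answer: 3638/22227 ≈ 0.16367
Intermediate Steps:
E(k, z) = 54 + k
(-33026 + b)/(E(-167, 50) + 22340) = (-33026 + 36664)/((54 - 167) + 22340) = 3638/(-113 + 22340) = 3638/22227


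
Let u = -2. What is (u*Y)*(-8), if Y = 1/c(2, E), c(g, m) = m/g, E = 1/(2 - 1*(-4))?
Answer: 192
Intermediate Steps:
E = ⅙ (E = 1/(2 + 4) = 1/6 = ⅙ ≈ 0.16667)
Y = 12 (Y = 1/((⅙)/2) = 1/((⅙)*(½)) = 1/(1/12) = 12)
(u*Y)*(-8) = -2*12*(-8) = -24*(-8) = 192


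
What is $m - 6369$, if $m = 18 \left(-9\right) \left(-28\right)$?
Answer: $-1833$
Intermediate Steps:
$m = 4536$ ($m = \left(-162\right) \left(-28\right) = 4536$)
$m - 6369 = 4536 - 6369 = -1833$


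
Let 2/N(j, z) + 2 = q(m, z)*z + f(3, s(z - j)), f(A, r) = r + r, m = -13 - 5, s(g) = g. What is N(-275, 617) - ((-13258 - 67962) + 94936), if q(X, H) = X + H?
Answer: -5093642338/371365 ≈ -13716.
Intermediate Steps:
m = -18
f(A, r) = 2*r
q(X, H) = H + X
N(j, z) = 2/(-2 - 2*j + 2*z + z*(-18 + z)) (N(j, z) = 2/(-2 + ((z - 18)*z + 2*(z - j))) = 2/(-2 + ((-18 + z)*z + (-2*j + 2*z))) = 2/(-2 + (z*(-18 + z) + (-2*j + 2*z))) = 2/(-2 + (-2*j + 2*z + z*(-18 + z))) = 2/(-2 - 2*j + 2*z + z*(-18 + z)))
N(-275, 617) - ((-13258 - 67962) + 94936) = 2/(-2 + 617² - 16*617 - 2*(-275)) - ((-13258 - 67962) + 94936) = 2/(-2 + 380689 - 9872 + 550) - (-81220 + 94936) = 2/371365 - 1*13716 = 2*(1/371365) - 13716 = 2/371365 - 13716 = -5093642338/371365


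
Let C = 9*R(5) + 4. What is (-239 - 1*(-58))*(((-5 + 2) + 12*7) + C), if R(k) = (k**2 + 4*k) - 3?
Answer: -83803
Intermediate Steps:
R(k) = -3 + k**2 + 4*k
C = 382 (C = 9*(-3 + 5**2 + 4*5) + 4 = 9*(-3 + 25 + 20) + 4 = 9*42 + 4 = 378 + 4 = 382)
(-239 - 1*(-58))*(((-5 + 2) + 12*7) + C) = (-239 - 1*(-58))*(((-5 + 2) + 12*7) + 382) = (-239 + 58)*((-3 + 84) + 382) = -181*(81 + 382) = -181*463 = -83803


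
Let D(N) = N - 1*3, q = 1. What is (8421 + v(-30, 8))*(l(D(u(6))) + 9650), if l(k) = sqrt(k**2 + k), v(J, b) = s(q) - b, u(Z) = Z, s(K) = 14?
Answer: 81320550 + 16854*sqrt(3) ≈ 8.1350e+7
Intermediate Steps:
v(J, b) = 14 - b
D(N) = -3 + N (D(N) = N - 3 = -3 + N)
l(k) = sqrt(k + k**2)
(8421 + v(-30, 8))*(l(D(u(6))) + 9650) = (8421 + (14 - 1*8))*(sqrt((-3 + 6)*(1 + (-3 + 6))) + 9650) = (8421 + (14 - 8))*(sqrt(3*(1 + 3)) + 9650) = (8421 + 6)*(sqrt(3*4) + 9650) = 8427*(sqrt(12) + 9650) = 8427*(2*sqrt(3) + 9650) = 8427*(9650 + 2*sqrt(3)) = 81320550 + 16854*sqrt(3)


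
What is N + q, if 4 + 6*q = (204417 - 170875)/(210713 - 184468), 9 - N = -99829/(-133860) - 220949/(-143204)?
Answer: 78705529037459/12577448721570 ≈ 6.2577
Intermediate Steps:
N = 16081430213/2396160930 (N = 9 - (-99829/(-133860) - 220949/(-143204)) = 9 - (-99829*(-1/133860) - 220949*(-1/143204)) = 9 - (99829/133860 + 220949/143204) = 9 - 1*5484018157/2396160930 = 9 - 5484018157/2396160930 = 16081430213/2396160930 ≈ 6.7113)
q = -35719/78735 (q = -⅔ + ((204417 - 170875)/(210713 - 184468))/6 = -⅔ + (33542/26245)/6 = -⅔ + (33542*(1/26245))/6 = -⅔ + (⅙)*(33542/26245) = -⅔ + 16771/78735 = -35719/78735 ≈ -0.45366)
N + q = 16081430213/2396160930 - 35719/78735 = 78705529037459/12577448721570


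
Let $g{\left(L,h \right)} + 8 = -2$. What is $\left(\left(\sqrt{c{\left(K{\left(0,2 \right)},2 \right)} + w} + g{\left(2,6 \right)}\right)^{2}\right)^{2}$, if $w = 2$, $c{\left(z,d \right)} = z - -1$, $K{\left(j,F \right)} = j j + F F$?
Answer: $\left(10 - \sqrt{7}\right)^{4} \approx 2925.2$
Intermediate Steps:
$K{\left(j,F \right)} = F^{2} + j^{2}$ ($K{\left(j,F \right)} = j^{2} + F^{2} = F^{2} + j^{2}$)
$c{\left(z,d \right)} = 1 + z$ ($c{\left(z,d \right)} = z + 1 = 1 + z$)
$g{\left(L,h \right)} = -10$ ($g{\left(L,h \right)} = -8 - 2 = -10$)
$\left(\left(\sqrt{c{\left(K{\left(0,2 \right)},2 \right)} + w} + g{\left(2,6 \right)}\right)^{2}\right)^{2} = \left(\left(\sqrt{\left(1 + \left(2^{2} + 0^{2}\right)\right) + 2} - 10\right)^{2}\right)^{2} = \left(\left(\sqrt{\left(1 + \left(4 + 0\right)\right) + 2} - 10\right)^{2}\right)^{2} = \left(\left(\sqrt{\left(1 + 4\right) + 2} - 10\right)^{2}\right)^{2} = \left(\left(\sqrt{5 + 2} - 10\right)^{2}\right)^{2} = \left(\left(\sqrt{7} - 10\right)^{2}\right)^{2} = \left(\left(-10 + \sqrt{7}\right)^{2}\right)^{2} = \left(-10 + \sqrt{7}\right)^{4}$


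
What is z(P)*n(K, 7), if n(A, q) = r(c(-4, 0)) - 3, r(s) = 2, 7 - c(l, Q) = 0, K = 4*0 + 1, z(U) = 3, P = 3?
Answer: -3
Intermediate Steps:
K = 1 (K = 0 + 1 = 1)
c(l, Q) = 7 (c(l, Q) = 7 - 1*0 = 7 + 0 = 7)
n(A, q) = -1 (n(A, q) = 2 - 3 = -1)
z(P)*n(K, 7) = 3*(-1) = -3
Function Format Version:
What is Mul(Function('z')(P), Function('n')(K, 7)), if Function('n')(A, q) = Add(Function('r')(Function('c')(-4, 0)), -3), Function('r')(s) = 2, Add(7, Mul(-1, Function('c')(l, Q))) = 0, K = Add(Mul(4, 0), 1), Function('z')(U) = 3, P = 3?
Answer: -3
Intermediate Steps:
K = 1 (K = Add(0, 1) = 1)
Function('c')(l, Q) = 7 (Function('c')(l, Q) = Add(7, Mul(-1, 0)) = Add(7, 0) = 7)
Function('n')(A, q) = -1 (Function('n')(A, q) = Add(2, -3) = -1)
Mul(Function('z')(P), Function('n')(K, 7)) = Mul(3, -1) = -3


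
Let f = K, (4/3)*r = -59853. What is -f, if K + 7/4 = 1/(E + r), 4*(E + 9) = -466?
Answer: 1260443/720244 ≈ 1.7500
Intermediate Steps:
r = -179559/4 (r = (3/4)*(-59853) = -179559/4 ≈ -44890.)
E = -251/2 (E = -9 + (1/4)*(-466) = -9 - 233/2 = -251/2 ≈ -125.50)
K = -1260443/720244 (K = -7/4 + 1/(-251/2 - 179559/4) = -7/4 + 1/(-180061/4) = -7/4 - 4/180061 = -1260443/720244 ≈ -1.7500)
f = -1260443/720244 ≈ -1.7500
-f = -1*(-1260443/720244) = 1260443/720244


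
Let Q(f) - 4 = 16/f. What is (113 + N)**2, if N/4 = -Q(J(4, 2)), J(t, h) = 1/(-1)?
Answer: 25921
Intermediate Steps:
J(t, h) = -1 (J(t, h) = 1*(-1) = -1)
Q(f) = 4 + 16/f
N = 48 (N = 4*(-(4 + 16/(-1))) = 4*(-(4 + 16*(-1))) = 4*(-(4 - 16)) = 4*(-1*(-12)) = 4*12 = 48)
(113 + N)**2 = (113 + 48)**2 = 161**2 = 25921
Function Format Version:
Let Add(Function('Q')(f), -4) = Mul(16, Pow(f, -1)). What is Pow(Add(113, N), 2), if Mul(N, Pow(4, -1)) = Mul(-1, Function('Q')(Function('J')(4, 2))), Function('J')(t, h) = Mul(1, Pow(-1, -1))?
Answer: 25921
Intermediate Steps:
Function('J')(t, h) = -1 (Function('J')(t, h) = Mul(1, -1) = -1)
Function('Q')(f) = Add(4, Mul(16, Pow(f, -1)))
N = 48 (N = Mul(4, Mul(-1, Add(4, Mul(16, Pow(-1, -1))))) = Mul(4, Mul(-1, Add(4, Mul(16, -1)))) = Mul(4, Mul(-1, Add(4, -16))) = Mul(4, Mul(-1, -12)) = Mul(4, 12) = 48)
Pow(Add(113, N), 2) = Pow(Add(113, 48), 2) = Pow(161, 2) = 25921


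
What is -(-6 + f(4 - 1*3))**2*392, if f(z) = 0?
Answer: -14112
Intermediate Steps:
-(-6 + f(4 - 1*3))**2*392 = -(-6 + 0)**2*392 = -(-6)**2*392 = -36*392 = -1*14112 = -14112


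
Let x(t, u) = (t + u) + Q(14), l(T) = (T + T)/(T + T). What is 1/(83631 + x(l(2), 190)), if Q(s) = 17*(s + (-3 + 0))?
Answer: 1/84009 ≈ 1.1903e-5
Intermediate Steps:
l(T) = 1 (l(T) = (2*T)/((2*T)) = (2*T)*(1/(2*T)) = 1)
Q(s) = -51 + 17*s (Q(s) = 17*(s - 3) = 17*(-3 + s) = -51 + 17*s)
x(t, u) = 187 + t + u (x(t, u) = (t + u) + (-51 + 17*14) = (t + u) + (-51 + 238) = (t + u) + 187 = 187 + t + u)
1/(83631 + x(l(2), 190)) = 1/(83631 + (187 + 1 + 190)) = 1/(83631 + 378) = 1/84009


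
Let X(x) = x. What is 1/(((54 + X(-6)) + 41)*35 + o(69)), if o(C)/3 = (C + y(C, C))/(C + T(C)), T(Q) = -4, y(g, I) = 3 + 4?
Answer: 65/202703 ≈ 0.00032067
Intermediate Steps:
y(g, I) = 7
o(C) = 3*(7 + C)/(-4 + C) (o(C) = 3*((C + 7)/(C - 4)) = 3*((7 + C)/(-4 + C)) = 3*(7 + C)/(-4 + C))
1/(((54 + X(-6)) + 41)*35 + o(69)) = 1/(((54 - 6) + 41)*35 + 3*(7 + 69)/(-4 + 69)) = 1/((48 + 41)*35 + 3*76/65) = 1/(89*35 + 3*(1/65)*76) = 1/(3115 + 228/65) = 1/(202703/65) = 65/202703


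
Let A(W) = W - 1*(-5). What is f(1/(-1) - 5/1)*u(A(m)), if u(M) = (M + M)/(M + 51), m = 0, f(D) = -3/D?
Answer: 5/56 ≈ 0.089286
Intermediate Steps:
A(W) = 5 + W (A(W) = W + 5 = 5 + W)
u(M) = 2*M/(51 + M) (u(M) = (2*M)/(51 + M) = 2*M/(51 + M))
f(1/(-1) - 5/1)*u(A(m)) = (-3/(1/(-1) - 5/1))*(2*(5 + 0)/(51 + (5 + 0))) = (-3/(1*(-1) - 5*1))*(2*5/(51 + 5)) = (-3/(-1 - 5))*(2*5/56) = (-3/(-6))*(2*5*(1/56)) = -3*(-⅙)*(5/28) = (½)*(5/28) = 5/56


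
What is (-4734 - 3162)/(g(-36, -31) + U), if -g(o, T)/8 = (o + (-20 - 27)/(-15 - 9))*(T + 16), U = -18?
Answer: 7896/4103 ≈ 1.9244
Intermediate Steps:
g(o, T) = -8*(16 + T)*(47/24 + o) (g(o, T) = -8*(o + (-20 - 27)/(-15 - 9))*(T + 16) = -8*(o - 47/(-24))*(16 + T) = -8*(o - 47*(-1/24))*(16 + T) = -8*(o + 47/24)*(16 + T) = -8*(47/24 + o)*(16 + T) = -8*(16 + T)*(47/24 + o))
(-4734 - 3162)/(g(-36, -31) + U) = (-4734 - 3162)/((-752/3 - 128*(-36) - 47/3*(-31) - 8*(-31)*(-36)) - 18) = -7896/((-752/3 + 4608 + 1457/3 - 8928) - 18) = -7896/(-4085 - 18) = -7896/(-4103) = -7896*(-1/4103) = 7896/4103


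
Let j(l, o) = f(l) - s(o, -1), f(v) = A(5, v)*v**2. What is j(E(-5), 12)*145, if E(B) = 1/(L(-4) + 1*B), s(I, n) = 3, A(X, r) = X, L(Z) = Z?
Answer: -34510/81 ≈ -426.05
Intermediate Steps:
E(B) = 1/(-4 + B) (E(B) = 1/(-4 + 1*B) = 1/(-4 + B))
f(v) = 5*v**2
j(l, o) = -3 + 5*l**2 (j(l, o) = 5*l**2 - 1*3 = 5*l**2 - 3 = -3 + 5*l**2)
j(E(-5), 12)*145 = (-3 + 5*(1/(-4 - 5))**2)*145 = (-3 + 5*(1/(-9))**2)*145 = (-3 + 5*(-1/9)**2)*145 = (-3 + 5*(1/81))*145 = (-3 + 5/81)*145 = -238/81*145 = -34510/81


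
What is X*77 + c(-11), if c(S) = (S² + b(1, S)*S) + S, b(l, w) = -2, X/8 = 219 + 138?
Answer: 220044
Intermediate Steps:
X = 2856 (X = 8*(219 + 138) = 8*357 = 2856)
c(S) = S² - S (c(S) = (S² - 2*S) + S = S² - S)
X*77 + c(-11) = 2856*77 - 11*(-1 - 11) = 219912 - 11*(-12) = 219912 + 132 = 220044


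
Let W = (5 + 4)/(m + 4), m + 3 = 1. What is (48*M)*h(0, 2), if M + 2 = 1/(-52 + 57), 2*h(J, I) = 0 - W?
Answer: 972/5 ≈ 194.40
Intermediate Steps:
m = -2 (m = -3 + 1 = -2)
W = 9/2 (W = (5 + 4)/(-2 + 4) = 9/2 ≈ 4.5000)
h(J, I) = -9/4 (h(J, I) = (0 - 1*9/2)/2 = (0 - 9/2)/2 = (1/2)*(-9/2) = -9/4)
M = -9/5 (M = -2 + 1/(-52 + 57) = -2 + 1/5 = -9/5 ≈ -1.8000)
(48*M)*h(0, 2) = (48*(-9/5))*(-9/4) = -432/5*(-9/4) = 972/5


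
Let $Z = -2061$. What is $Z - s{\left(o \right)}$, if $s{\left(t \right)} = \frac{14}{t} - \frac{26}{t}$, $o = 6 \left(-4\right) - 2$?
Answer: $- \frac{26799}{13} \approx -2061.5$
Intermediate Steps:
$o = -26$ ($o = -24 - 2 = -26$)
$s{\left(t \right)} = - \frac{12}{t}$
$Z - s{\left(o \right)} = -2061 - - \frac{12}{-26} = -2061 - \left(-12\right) \left(- \frac{1}{26}\right) = -2061 - \frac{6}{13} = - \frac{26799}{13}$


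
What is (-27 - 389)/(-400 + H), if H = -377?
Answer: 416/777 ≈ 0.53539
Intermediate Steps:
(-27 - 389)/(-400 + H) = (-27 - 389)/(-400 - 377) = -416/(-777) = -416*(-1/777) = 416/777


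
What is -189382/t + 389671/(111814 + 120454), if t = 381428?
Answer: 26161012953/22148379676 ≈ 1.1812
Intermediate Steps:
-189382/t + 389671/(111814 + 120454) = -189382/381428 + 389671/(111814 + 120454) = -189382*1/381428 + 389671/232268 = -94691/190714 + 389671*(1/232268) = -94691/190714 + 389671/232268 = 26161012953/22148379676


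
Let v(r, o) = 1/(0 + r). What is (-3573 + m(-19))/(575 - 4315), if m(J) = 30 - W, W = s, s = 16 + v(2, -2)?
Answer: 7119/7480 ≈ 0.95174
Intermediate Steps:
v(r, o) = 1/r
s = 33/2 (s = 16 + 1/2 = 33/2 ≈ 16.500)
W = 33/2 ≈ 16.500
m(J) = 27/2 (m(J) = 30 - 1*33/2 = 30 - 33/2 = 27/2)
(-3573 + m(-19))/(575 - 4315) = (-3573 + 27/2)/(575 - 4315) = -7119/2/(-3740) = -7119/2*(-1/3740) = 7119/7480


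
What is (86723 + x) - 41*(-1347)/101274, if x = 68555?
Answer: 5241893133/33758 ≈ 1.5528e+5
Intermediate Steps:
(86723 + x) - 41*(-1347)/101274 = (86723 + 68555) - 41*(-1347)/101274 = 155278 + 55227*(1/101274) = 155278 + 18409/33758 = 5241893133/33758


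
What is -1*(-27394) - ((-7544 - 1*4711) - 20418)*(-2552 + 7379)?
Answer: 157739965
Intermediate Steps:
-1*(-27394) - ((-7544 - 1*4711) - 20418)*(-2552 + 7379) = 27394 - ((-7544 - 4711) - 20418)*4827 = 27394 - (-12255 - 20418)*4827 = 27394 - (-32673)*4827 = 27394 - 1*(-157712571) = 27394 + 157712571 = 157739965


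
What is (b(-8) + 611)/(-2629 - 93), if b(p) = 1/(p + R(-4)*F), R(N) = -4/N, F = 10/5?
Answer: -3665/16332 ≈ -0.22441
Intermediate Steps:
F = 2 (F = 10*(⅕) = 2)
b(p) = 1/(2 + p) (b(p) = 1/(p - 4/(-4)*2) = 1/(p - 4*(-¼)*2) = 1/(p + 1*2) = 1/(p + 2) = 1/(2 + p))
(b(-8) + 611)/(-2629 - 93) = (1/(2 - 8) + 611)/(-2629 - 93) = (1/(-6) + 611)/(-2722) = (-⅙ + 611)*(-1/2722) = (3665/6)*(-1/2722) = -3665/16332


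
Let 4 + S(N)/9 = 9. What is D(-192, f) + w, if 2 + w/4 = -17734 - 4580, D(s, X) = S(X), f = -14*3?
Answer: -89219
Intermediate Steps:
S(N) = 45 (S(N) = -36 + 9*9 = -36 + 81 = 45)
f = -42
D(s, X) = 45
w = -89264 (w = -8 + 4*(-17734 - 4580) = -8 + 4*(-22314) = -8 - 89256 = -89264)
D(-192, f) + w = 45 - 89264 = -89219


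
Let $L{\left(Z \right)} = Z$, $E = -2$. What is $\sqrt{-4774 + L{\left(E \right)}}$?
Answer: $2 i \sqrt{1194} \approx 69.109 i$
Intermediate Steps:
$\sqrt{-4774 + L{\left(E \right)}} = \sqrt{-4774 - 2} = \sqrt{-4776} = 2 i \sqrt{1194}$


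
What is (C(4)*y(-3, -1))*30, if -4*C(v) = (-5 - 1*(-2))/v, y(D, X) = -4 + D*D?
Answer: 225/8 ≈ 28.125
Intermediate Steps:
y(D, X) = -4 + D²
C(v) = 3/(4*v) (C(v) = -(-5 - 1*(-2))/(4*v) = -(-5 + 2)/(4*v) = -(-3)/(4*v) = 3/(4*v))
(C(4)*y(-3, -1))*30 = (((¾)/4)*(-4 + (-3)²))*30 = (((¾)*(¼))*(-4 + 9))*30 = ((3/16)*5)*30 = (15/16)*30 = 225/8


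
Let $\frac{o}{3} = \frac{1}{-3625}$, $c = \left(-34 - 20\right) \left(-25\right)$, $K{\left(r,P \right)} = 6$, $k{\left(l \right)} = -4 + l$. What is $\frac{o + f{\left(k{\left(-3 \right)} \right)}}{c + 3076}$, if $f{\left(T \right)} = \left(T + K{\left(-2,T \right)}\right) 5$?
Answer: $- \frac{9064}{8022125} \approx -0.0011299$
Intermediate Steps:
$c = 1350$ ($c = \left(-54\right) \left(-25\right) = 1350$)
$o = - \frac{3}{3625}$ ($o = \frac{3}{-3625} = 3 \left(- \frac{1}{3625}\right) = - \frac{3}{3625} \approx -0.00082759$)
$f{\left(T \right)} = 30 + 5 T$ ($f{\left(T \right)} = \left(T + 6\right) 5 = \left(6 + T\right) 5 = 30 + 5 T$)
$\frac{o + f{\left(k{\left(-3 \right)} \right)}}{c + 3076} = \frac{- \frac{3}{3625} + \left(30 + 5 \left(-4 - 3\right)\right)}{1350 + 3076} = \frac{- \frac{3}{3625} + \left(30 + 5 \left(-7\right)\right)}{4426} = \left(- \frac{3}{3625} + \left(30 - 35\right)\right) \frac{1}{4426} = \left(- \frac{3}{3625} - 5\right) \frac{1}{4426} = \left(- \frac{18128}{3625}\right) \frac{1}{4426} = - \frac{9064}{8022125}$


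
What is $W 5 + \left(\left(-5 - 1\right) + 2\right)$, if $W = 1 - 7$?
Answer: $-34$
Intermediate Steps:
$W = -6$
$W 5 + \left(\left(-5 - 1\right) + 2\right) = \left(-6\right) 5 + \left(\left(-5 - 1\right) + 2\right) = -30 + \left(-6 + 2\right) = -30 - 4 = -34$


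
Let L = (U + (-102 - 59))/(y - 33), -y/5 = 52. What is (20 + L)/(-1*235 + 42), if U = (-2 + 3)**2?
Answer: -6020/56549 ≈ -0.10646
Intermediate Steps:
y = -260 (y = -5*52 = -260)
U = 1 (U = 1**2 = 1)
L = 160/293 (L = (1 + (-102 - 59))/(-260 - 33) = (1 - 161)/(-293) = -160*(-1/293) = 160/293 ≈ 0.54607)
(20 + L)/(-1*235 + 42) = (20 + 160/293)/(-1*235 + 42) = 6020/(293*(-235 + 42)) = (6020/293)/(-193) = (6020/293)*(-1/193) = -6020/56549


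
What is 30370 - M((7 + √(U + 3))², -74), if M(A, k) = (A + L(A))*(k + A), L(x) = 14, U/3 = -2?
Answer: 32638 - 448*I*√3 ≈ 32638.0 - 775.96*I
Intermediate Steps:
U = -6 (U = 3*(-2) = -6)
M(A, k) = (14 + A)*(A + k) (M(A, k) = (A + 14)*(k + A) = (14 + A)*(A + k))
30370 - M((7 + √(U + 3))², -74) = 30370 - (((7 + √(-6 + 3))²)² + 14*(7 + √(-6 + 3))² + 14*(-74) + (7 + √(-6 + 3))²*(-74)) = 30370 - (((7 + √(-3))²)² + 14*(7 + √(-3))² - 1036 + (7 + √(-3))²*(-74)) = 30370 - (((7 + I*√3)²)² + 14*(7 + I*√3)² - 1036 + (7 + I*√3)²*(-74)) = 30370 - ((7 + I*√3)⁴ + 14*(7 + I*√3)² - 1036 - 74*(7 + I*√3)²) = 30370 - (-1036 + (7 + I*√3)⁴ - 60*(7 + I*√3)²) = 30370 + (1036 - (7 + I*√3)⁴ + 60*(7 + I*√3)²) = 31406 - (7 + I*√3)⁴ + 60*(7 + I*√3)²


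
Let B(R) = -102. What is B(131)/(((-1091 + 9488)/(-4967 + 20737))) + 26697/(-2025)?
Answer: -42981089/209925 ≈ -204.74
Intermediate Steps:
B(131)/(((-1091 + 9488)/(-4967 + 20737))) + 26697/(-2025) = -102*(-4967 + 20737)/(-1091 + 9488) + 26697/(-2025) = -102/(8397/15770) + 26697*(-1/2025) = -102/(8397*(1/15770)) - 8899/675 = -102/8397/15770 - 8899/675 = -102*15770/8397 - 8899/675 = -536180/2799 - 8899/675 = -42981089/209925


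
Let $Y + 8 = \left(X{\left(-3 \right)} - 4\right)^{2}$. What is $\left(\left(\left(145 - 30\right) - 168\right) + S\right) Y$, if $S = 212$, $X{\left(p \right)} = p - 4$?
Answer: $17967$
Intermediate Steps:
$X{\left(p \right)} = -4 + p$
$Y = 113$ ($Y = -8 + \left(\left(-4 - 3\right) - 4\right)^{2} = -8 + \left(-7 - 4\right)^{2} = -8 + \left(-11\right)^{2} = -8 + 121 = 113$)
$\left(\left(\left(145 - 30\right) - 168\right) + S\right) Y = \left(\left(\left(145 - 30\right) - 168\right) + 212\right) 113 = \left(\left(115 - 168\right) + 212\right) 113 = \left(-53 + 212\right) 113 = 159 \cdot 113 = 17967$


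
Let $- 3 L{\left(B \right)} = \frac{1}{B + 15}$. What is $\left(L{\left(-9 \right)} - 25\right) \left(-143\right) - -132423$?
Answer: $\frac{2448107}{18} \approx 1.3601 \cdot 10^{5}$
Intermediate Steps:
$L{\left(B \right)} = - \frac{1}{3 \left(15 + B\right)}$ ($L{\left(B \right)} = - \frac{1}{3 \left(B + 15\right)} = - \frac{1}{3 \left(15 + B\right)}$)
$\left(L{\left(-9 \right)} - 25\right) \left(-143\right) - -132423 = \left(- \frac{1}{45 + 3 \left(-9\right)} - 25\right) \left(-143\right) - -132423 = \left(- \frac{1}{45 - 27} - 25\right) \left(-143\right) + 132423 = \left(- \frac{1}{18} - 25\right) \left(-143\right) + 132423 = \left(- \frac{451}{18}\right) \left(-143\right) + 132423 = \frac{64493}{18} + 132423 = \frac{2448107}{18}$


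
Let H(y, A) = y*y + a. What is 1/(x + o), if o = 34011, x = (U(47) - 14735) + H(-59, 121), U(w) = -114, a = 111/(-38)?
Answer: 38/860323 ≈ 4.4169e-5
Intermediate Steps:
a = -111/38 (a = 111*(-1/38) = -111/38 ≈ -2.9211)
H(y, A) = -111/38 + y**2 (H(y, A) = y*y - 111/38 = y**2 - 111/38 = -111/38 + y**2)
x = -432095/38 (x = (-114 - 14735) + (-111/38 + (-59)**2) = -14849 + (-111/38 + 3481) = -14849 + 132167/38 = -432095/38 ≈ -11371.)
1/(x + o) = 1/(-432095/38 + 34011) = 1/(860323/38) = 38/860323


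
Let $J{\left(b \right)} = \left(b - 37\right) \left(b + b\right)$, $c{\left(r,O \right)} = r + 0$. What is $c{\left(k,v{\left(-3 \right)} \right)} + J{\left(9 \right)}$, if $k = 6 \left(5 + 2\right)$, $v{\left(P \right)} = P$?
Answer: $-462$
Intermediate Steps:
$k = 42$ ($k = 6 \cdot 7 = 42$)
$c{\left(r,O \right)} = r$
$J{\left(b \right)} = 2 b \left(-37 + b\right)$ ($J{\left(b \right)} = \left(-37 + b\right) 2 b = 2 b \left(-37 + b\right)$)
$c{\left(k,v{\left(-3 \right)} \right)} + J{\left(9 \right)} = 42 + 2 \cdot 9 \left(-37 + 9\right) = 42 + 2 \cdot 9 \left(-28\right) = 42 - 504 = -462$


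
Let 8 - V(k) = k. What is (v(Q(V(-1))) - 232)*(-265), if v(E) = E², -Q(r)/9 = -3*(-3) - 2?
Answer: -990305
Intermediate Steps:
V(k) = 8 - k
Q(r) = -63 (Q(r) = -9*(-3*(-3) - 2) = -9*(9 - 2) = -9*7 = -63)
(v(Q(V(-1))) - 232)*(-265) = ((-63)² - 232)*(-265) = (3969 - 232)*(-265) = 3737*(-265) = -990305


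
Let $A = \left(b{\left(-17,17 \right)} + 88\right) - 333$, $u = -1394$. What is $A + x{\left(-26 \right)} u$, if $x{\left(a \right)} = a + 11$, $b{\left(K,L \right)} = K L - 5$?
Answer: $20371$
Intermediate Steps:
$b{\left(K,L \right)} = -5 + K L$
$x{\left(a \right)} = 11 + a$
$A = -539$ ($A = \left(\left(-5 - 289\right) + 88\right) - 333 = \left(-294 + 88\right) - 333 = -206 - 333 = -539$)
$A + x{\left(-26 \right)} u = -539 + \left(11 - 26\right) \left(-1394\right) = -539 - -20910 = -539 + 20910 = 20371$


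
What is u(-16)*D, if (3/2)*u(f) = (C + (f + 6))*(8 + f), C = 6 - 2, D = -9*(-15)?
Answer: 4320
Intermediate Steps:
D = 135
C = 4
u(f) = 2*(8 + f)*(10 + f)/3 (u(f) = 2*((4 + (f + 6))*(8 + f))/3 = 2*((4 + (6 + f))*(8 + f))/3 = 2*((10 + f)*(8 + f))/3 = 2*((8 + f)*(10 + f))/3 = 2*(8 + f)*(10 + f)/3)
u(-16)*D = (160/3 + 12*(-16) + (⅔)*(-16)²)*135 = (160/3 - 192 + (⅔)*256)*135 = (160/3 - 192 + 512/3)*135 = 32*135 = 4320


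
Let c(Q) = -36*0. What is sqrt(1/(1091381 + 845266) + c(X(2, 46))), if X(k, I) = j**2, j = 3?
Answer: sqrt(215183)/645549 ≈ 0.00071858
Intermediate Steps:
X(k, I) = 9 (X(k, I) = 3**2 = 9)
c(Q) = 0
sqrt(1/(1091381 + 845266) + c(X(2, 46))) = sqrt(1/(1091381 + 845266) + 0) = sqrt(1/1936647 + 0) = sqrt(1/1936647) = sqrt(215183)/645549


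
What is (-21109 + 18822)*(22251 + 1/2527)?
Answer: -128594071786/2527 ≈ -5.0888e+7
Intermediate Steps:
(-21109 + 18822)*(22251 + 1/2527) = -2287*(22251 + 1/2527) = -2287*56228278/2527 = -128594071786/2527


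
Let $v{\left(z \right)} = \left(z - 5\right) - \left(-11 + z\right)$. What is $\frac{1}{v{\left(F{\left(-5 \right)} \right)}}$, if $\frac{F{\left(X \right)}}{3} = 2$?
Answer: $\frac{1}{6} \approx 0.16667$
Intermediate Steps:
$F{\left(X \right)} = 6$ ($F{\left(X \right)} = 3 \cdot 2 = 6$)
$v{\left(z \right)} = 6$ ($v{\left(z \right)} = \left(-5 + z\right) - \left(-11 + z\right) = 6$)
$\frac{1}{v{\left(F{\left(-5 \right)} \right)}} = \frac{1}{6}$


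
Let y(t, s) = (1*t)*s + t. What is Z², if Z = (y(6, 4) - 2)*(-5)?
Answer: 19600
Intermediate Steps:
y(t, s) = t + s*t (y(t, s) = t*s + t = s*t + t = t + s*t)
Z = -140 (Z = (6*(1 + 4) - 2)*(-5) = (6*5 - 2)*(-5) = (30 - 2)*(-5) = 28*(-5) = -140)
Z² = (-140)² = 19600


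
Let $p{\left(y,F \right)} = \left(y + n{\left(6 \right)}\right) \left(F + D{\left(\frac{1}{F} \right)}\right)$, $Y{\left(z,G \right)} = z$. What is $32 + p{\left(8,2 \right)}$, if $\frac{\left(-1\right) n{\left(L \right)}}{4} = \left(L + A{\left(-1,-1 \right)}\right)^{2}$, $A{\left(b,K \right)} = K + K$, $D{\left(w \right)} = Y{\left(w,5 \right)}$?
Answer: $-108$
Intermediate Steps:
$D{\left(w \right)} = w$
$A{\left(b,K \right)} = 2 K$
$n{\left(L \right)} = - 4 \left(-2 + L\right)^{2}$ ($n{\left(L \right)} = - 4 \left(L + 2 \left(-1\right)\right)^{2} = - 4 \left(L - 2\right)^{2} = - 4 \left(-2 + L\right)^{2}$)
$p{\left(y,F \right)} = \left(-64 + y\right) \left(F + \frac{1}{F}\right)$ ($p{\left(y,F \right)} = \left(y - 4 \left(-2 + 6\right)^{2}\right) \left(F + \frac{1}{F}\right) = \left(y - 4 \cdot 4^{2}\right) \left(F + \frac{1}{F}\right) = \left(y - 64\right) \left(F + \frac{1}{F}\right) = \left(-64 + y\right) \left(F + \frac{1}{F}\right)$)
$32 + p{\left(8,2 \right)} = 32 + \frac{-64 + 8 + 2^{2} \left(-64 + 8\right)}{2} = 32 + \frac{-64 + 8 + 4 \left(-56\right)}{2} = 32 + \frac{-64 + 8 - 224}{2} = 32 + \frac{1}{2} \left(-280\right) = 32 - 140 = -108$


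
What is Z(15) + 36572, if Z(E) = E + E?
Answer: 36602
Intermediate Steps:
Z(E) = 2*E
Z(15) + 36572 = 2*15 + 36572 = 30 + 36572 = 36602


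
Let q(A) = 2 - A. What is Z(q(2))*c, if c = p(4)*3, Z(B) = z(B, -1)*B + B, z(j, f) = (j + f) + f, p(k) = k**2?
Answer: 0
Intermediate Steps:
z(j, f) = j + 2*f (z(j, f) = (f + j) + f = j + 2*f)
Z(B) = B + B*(-2 + B) (Z(B) = (B + 2*(-1))*B + B = (B - 2)*B + B = (-2 + B)*B + B = B*(-2 + B) + B = B + B*(-2 + B))
c = 48 (c = 4**2*3 = 16*3 = 48)
Z(q(2))*c = ((2 - 1*2)*(-1 + (2 - 1*2)))*48 = ((2 - 2)*(-1 + (2 - 2)))*48 = (0*(-1 + 0))*48 = (0*(-1))*48 = 0*48 = 0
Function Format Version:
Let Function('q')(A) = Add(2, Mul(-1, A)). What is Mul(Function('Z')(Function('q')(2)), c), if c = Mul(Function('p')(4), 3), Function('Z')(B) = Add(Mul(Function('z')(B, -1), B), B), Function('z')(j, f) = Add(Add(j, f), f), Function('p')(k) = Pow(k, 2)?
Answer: 0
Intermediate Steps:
Function('z')(j, f) = Add(j, Mul(2, f)) (Function('z')(j, f) = Add(Add(f, j), f) = Add(j, Mul(2, f)))
Function('Z')(B) = Add(B, Mul(B, Add(-2, B))) (Function('Z')(B) = Add(Mul(Add(B, Mul(2, -1)), B), B) = Add(Mul(Add(B, -2), B), B) = Add(Mul(Add(-2, B), B), B) = Add(Mul(B, Add(-2, B)), B) = Add(B, Mul(B, Add(-2, B))))
c = 48 (c = Mul(Pow(4, 2), 3) = Mul(16, 3) = 48)
Mul(Function('Z')(Function('q')(2)), c) = Mul(Mul(Add(2, Mul(-1, 2)), Add(-1, Add(2, Mul(-1, 2)))), 48) = Mul(Mul(Add(2, -2), Add(-1, Add(2, -2))), 48) = Mul(Mul(0, Add(-1, 0)), 48) = Mul(Mul(0, -1), 48) = Mul(0, 48) = 0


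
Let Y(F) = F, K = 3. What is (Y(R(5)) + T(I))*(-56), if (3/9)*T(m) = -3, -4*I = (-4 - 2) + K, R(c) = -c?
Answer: 784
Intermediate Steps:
I = ¾ (I = -((-4 - 2) + 3)/4 = -(-6 + 3)/4 = -¼*(-3) = ¾ ≈ 0.75000)
T(m) = -9 (T(m) = 3*(-3) = -9)
(Y(R(5)) + T(I))*(-56) = (-1*5 - 9)*(-56) = (-5 - 9)*(-56) = -14*(-56) = 784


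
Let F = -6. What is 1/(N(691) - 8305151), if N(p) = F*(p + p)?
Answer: -1/8313443 ≈ -1.2029e-7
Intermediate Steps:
N(p) = -12*p (N(p) = -6*(p + p) = -12*p)
1/(N(691) - 8305151) = 1/(-12*691 - 8305151) = 1/(-8292 - 8305151) = 1/(-8313443) = -1/8313443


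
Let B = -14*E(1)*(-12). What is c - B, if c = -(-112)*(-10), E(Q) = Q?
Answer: -1288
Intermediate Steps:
B = 168 (B = -14*1*(-12) = -14*(-12) = 168)
c = -1120 (c = -8*140 = -1120)
c - B = -1120 - 1*168 = -1120 - 168 = -1288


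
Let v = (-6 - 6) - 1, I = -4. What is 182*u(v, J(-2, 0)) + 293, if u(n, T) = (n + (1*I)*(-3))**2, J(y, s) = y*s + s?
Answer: 475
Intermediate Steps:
v = -13 (v = -12 - 1 = -13)
J(y, s) = s + s*y (J(y, s) = s*y + s = s + s*y)
u(n, T) = (12 + n)**2 (u(n, T) = (n + (1*(-4))*(-3))**2 = (n - 4*(-3))**2 = (n + 12)**2 = (12 + n)**2)
182*u(v, J(-2, 0)) + 293 = 182*(12 - 13)**2 + 293 = 182*(-1)**2 + 293 = 182*1 + 293 = 182 + 293 = 475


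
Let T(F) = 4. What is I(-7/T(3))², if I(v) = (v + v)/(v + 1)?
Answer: 196/9 ≈ 21.778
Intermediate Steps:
I(v) = 2*v/(1 + v) (I(v) = (2*v)/(1 + v) = 2*v/(1 + v))
I(-7/T(3))² = (2*(-7/4)/(1 - 7/4))² = (2*(-7/4)/(-¾))² = (2*(-7/4)*(-4/3))² = (14/3)² = 196/9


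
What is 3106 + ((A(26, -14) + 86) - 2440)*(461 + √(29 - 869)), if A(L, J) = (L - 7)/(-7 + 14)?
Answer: -7565857/7 - 32918*I*√210/7 ≈ -1.0808e+6 - 68147.0*I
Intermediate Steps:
A(L, J) = -1 + L/7 (A(L, J) = (-7 + L)/7 = (-7 + L)*(⅐) = -1 + L/7)
3106 + ((A(26, -14) + 86) - 2440)*(461 + √(29 - 869)) = 3106 + (((-1 + (⅐)*26) + 86) - 2440)*(461 + √(29 - 869)) = 3106 + (((-1 + 26/7) + 86) - 2440)*(461 + √(-840)) = 3106 + ((19/7 + 86) - 2440)*(461 + 2*I*√210) = 3106 + (621/7 - 2440)*(461 + 2*I*√210) = 3106 - 16459*(461 + 2*I*√210)/7 = 3106 + (-7587599/7 - 32918*I*√210/7) = -7565857/7 - 32918*I*√210/7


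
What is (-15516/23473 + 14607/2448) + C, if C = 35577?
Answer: 227180782839/6384656 ≈ 35582.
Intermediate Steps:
(-15516/23473 + 14607/2448) + C = (-15516/23473 + 14607/2448) + 35577 = (-15516*1/23473 + 14607*(1/2448)) + 35577 = (-15516/23473 + 1623/272) + 35577 = 33876327/6384656 + 35577 = 227180782839/6384656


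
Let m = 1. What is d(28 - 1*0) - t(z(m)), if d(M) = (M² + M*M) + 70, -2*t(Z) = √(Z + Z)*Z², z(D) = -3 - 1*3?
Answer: 1638 + 36*I*√3 ≈ 1638.0 + 62.354*I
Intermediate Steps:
z(D) = -6 (z(D) = -3 - 3 = -6)
t(Z) = -√2*Z^(5/2)/2 (t(Z) = -√(Z + Z)*Z²/2 = -√(2*Z)*Z²/2 = -√2*√Z*Z²/2 = -√2*Z^(5/2)/2)
d(M) = 70 + 2*M² (d(M) = (M² + M²) + 70 = 2*M² + 70 = 70 + 2*M²)
d(28 - 1*0) - t(z(m)) = (70 + 2*(28 - 1*0)²) - (-1)*√2*(-6)^(5/2)/2 = (70 + 2*(28 + 0)²) - (-1)*√2*36*I*√6/2 = (70 + 2*28²) - (-36)*I*√3 = (70 + 2*784) + 36*I*√3 = (70 + 1568) + 36*I*√3 = 1638 + 36*I*√3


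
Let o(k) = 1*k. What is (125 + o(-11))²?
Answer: 12996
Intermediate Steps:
o(k) = k
(125 + o(-11))² = (125 - 11)² = 114² = 12996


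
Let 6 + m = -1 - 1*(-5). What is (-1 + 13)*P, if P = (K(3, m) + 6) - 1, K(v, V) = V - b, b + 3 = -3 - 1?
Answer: 120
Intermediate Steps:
b = -7 (b = -3 + (-3 - 1) = -3 - 4 = -7)
m = -2 (m = -6 + (-1 - 1*(-5)) = -6 + (-1 + 5) = -6 + 4 = -2)
K(v, V) = 7 + V (K(v, V) = V - 1*(-7) = V + 7 = 7 + V)
P = 10 (P = ((7 - 2) + 6) - 1 = (5 + 6) - 1 = 11 - 1 = 10)
(-1 + 13)*P = (-1 + 13)*10 = 12*10 = 120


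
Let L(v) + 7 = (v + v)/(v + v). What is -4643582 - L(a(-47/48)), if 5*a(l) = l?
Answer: -4643576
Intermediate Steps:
a(l) = l/5
L(v) = -6 (L(v) = -7 + (v + v)/(v + v) = -7 + (2*v)/((2*v)) = -7 + (2*v)*(1/(2*v)) = -7 + 1 = -6)
-4643582 - L(a(-47/48)) = -4643582 - 1*(-6) = -4643582 + 6 = -4643576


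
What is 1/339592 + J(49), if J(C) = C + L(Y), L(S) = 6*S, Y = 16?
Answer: 49240841/339592 ≈ 145.00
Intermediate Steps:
J(C) = 96 + C (J(C) = C + 6*16 = C + 96 = 96 + C)
1/339592 + J(49) = 1/339592 + (96 + 49) = 1/339592 + 145 = 49240841/339592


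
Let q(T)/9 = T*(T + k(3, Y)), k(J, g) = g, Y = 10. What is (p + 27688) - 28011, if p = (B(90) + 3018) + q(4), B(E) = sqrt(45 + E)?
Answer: 3199 + 3*sqrt(15) ≈ 3210.6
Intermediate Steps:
q(T) = 9*T*(10 + T) (q(T) = 9*(T*(T + 10)) = 9*(T*(10 + T)) = 9*T*(10 + T))
p = 3522 + 3*sqrt(15) (p = (sqrt(45 + 90) + 3018) + 9*4*(10 + 4) = (sqrt(135) + 3018) + 9*4*14 = (3*sqrt(15) + 3018) + 504 = (3018 + 3*sqrt(15)) + 504 = 3522 + 3*sqrt(15) ≈ 3533.6)
(p + 27688) - 28011 = ((3522 + 3*sqrt(15)) + 27688) - 28011 = (31210 + 3*sqrt(15)) - 28011 = 3199 + 3*sqrt(15)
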